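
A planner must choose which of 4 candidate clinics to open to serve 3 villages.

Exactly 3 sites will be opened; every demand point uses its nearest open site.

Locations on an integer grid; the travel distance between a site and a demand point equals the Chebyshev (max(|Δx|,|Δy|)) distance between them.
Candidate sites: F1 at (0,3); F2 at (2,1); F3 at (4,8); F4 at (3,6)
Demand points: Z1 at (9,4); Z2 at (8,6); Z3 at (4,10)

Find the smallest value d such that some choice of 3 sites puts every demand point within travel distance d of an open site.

Open {F1, F2, F3}.
  Farthest demand point is Z1 at travel distance 5 (to F3); all others are ≤ 5.
With {F1, F3, F4} the worst case is 5.
With {F2, F3, F4} the worst case is 5.
No size-3 selection achieves below 5.

5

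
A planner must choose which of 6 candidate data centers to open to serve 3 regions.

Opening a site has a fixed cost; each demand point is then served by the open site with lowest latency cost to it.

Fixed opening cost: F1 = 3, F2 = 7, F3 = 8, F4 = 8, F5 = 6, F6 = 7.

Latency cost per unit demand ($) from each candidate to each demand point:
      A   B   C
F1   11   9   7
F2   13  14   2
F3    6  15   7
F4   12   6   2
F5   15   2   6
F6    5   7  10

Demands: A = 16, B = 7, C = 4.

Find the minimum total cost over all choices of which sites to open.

122

Open {F2, F5, F6}: assign each demand point to its cheapest open site.
  A→F6 16×5=80, B→F5 7×2=14, C→F2 4×2=8
  latency cost 102, fixed 20 → total 122.
Compare {F4, F5, F6}: latency cost 102 + fixed 21 = 123.
Compare {F1, F2, F5, F6}: latency cost 102 + fixed 23 = 125.
Compare {F1, F4, F5, F6}: latency cost 102 + fixed 24 = 126.
All other subsets cost ≥ 123. Minimum total cost: 122.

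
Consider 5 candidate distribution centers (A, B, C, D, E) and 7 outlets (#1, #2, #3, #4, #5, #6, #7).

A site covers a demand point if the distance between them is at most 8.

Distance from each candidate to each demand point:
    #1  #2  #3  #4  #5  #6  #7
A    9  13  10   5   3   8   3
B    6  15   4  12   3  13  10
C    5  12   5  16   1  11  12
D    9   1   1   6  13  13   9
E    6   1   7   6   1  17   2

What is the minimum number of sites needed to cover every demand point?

Coverage sets (demand points within 8 of each site):
  A: {#4, #5, #6, #7}
  B: {#1, #3, #5}
  C: {#1, #3, #5}
  D: {#2, #3, #4}
  E: {#1, #2, #3, #4, #5, #7}
No single site covers all 7 demand points.
But {A, E} covers everything, so the minimum is 2.

2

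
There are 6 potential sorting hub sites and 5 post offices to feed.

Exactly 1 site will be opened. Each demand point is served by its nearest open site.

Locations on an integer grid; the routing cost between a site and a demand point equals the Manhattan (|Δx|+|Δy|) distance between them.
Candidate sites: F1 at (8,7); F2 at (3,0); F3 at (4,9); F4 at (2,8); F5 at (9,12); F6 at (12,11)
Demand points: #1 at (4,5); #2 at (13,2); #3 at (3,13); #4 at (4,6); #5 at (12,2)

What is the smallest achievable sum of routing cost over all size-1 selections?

Open {F1}.
  #1→F1 6, #2→F1 10, #3→F1 11, #4→F1 5, #5→F1 9  ⇒ total 41.
Compare {F3}: total 43.
Compare {F4}: total 48.
No size-1 selection does better; minimum is 41.

41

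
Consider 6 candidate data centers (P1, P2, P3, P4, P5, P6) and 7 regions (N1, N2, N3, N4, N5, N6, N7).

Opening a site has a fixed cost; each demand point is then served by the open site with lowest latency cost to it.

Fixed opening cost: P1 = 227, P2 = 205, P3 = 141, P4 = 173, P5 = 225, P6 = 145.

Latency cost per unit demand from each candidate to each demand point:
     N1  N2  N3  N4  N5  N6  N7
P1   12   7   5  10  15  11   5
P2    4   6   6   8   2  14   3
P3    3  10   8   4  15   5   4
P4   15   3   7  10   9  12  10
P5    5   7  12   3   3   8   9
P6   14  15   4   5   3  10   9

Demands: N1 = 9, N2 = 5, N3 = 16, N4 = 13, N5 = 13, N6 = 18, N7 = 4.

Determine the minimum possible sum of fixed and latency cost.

624

Open {P3, P6}: assign each demand point to its cheapest open site.
  N1→P3 9×3=27, N2→P3 5×10=50, N3→P6 16×4=64, N4→P3 13×4=52, N5→P6 13×3=39, N6→P3 18×5=90, N7→P3 4×4=16
  latency cost 338, fixed 286 → total 624.
Compare {P2, P3}: latency cost 333 + fixed 346 = 679.
Compare {P3}: latency cost 558 + fixed 141 = 699.
Compare {P6}: latency cost 585 + fixed 145 = 730.
All other subsets cost ≥ 679. Minimum total cost: 624.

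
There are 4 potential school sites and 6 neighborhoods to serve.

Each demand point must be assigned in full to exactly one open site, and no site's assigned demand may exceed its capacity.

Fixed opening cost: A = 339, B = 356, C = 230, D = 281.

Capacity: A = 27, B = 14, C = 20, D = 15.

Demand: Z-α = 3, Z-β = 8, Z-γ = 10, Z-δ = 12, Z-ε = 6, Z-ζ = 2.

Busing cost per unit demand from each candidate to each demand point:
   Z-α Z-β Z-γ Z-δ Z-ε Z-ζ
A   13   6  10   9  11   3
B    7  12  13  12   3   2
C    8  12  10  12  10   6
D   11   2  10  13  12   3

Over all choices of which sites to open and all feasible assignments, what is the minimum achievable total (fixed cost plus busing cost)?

915

Open {A, C}; cheapest assignment that respects the capacities:
  A (cap 27, load 22): Z-β, Z-δ, Z-ζ — cost 8×6 + 12×9 + 2×3 = 162
  C (cap 20, load 19): Z-α, Z-γ, Z-ε — cost 3×8 + 10×10 + 6×10 = 184
  Shipping 346, fixed 569 → total 915.
  Any other capacity-feasible assignment to {A, C} ships for at least 346.
Compare {A, D}: its best feasible assignment gives total 961.
Compare {A, B}: its best feasible assignment gives total 1062.
Every other set of open sites that can feasibly serve all demand totals ≥ 961 even under its best assignment. Minimum: 915.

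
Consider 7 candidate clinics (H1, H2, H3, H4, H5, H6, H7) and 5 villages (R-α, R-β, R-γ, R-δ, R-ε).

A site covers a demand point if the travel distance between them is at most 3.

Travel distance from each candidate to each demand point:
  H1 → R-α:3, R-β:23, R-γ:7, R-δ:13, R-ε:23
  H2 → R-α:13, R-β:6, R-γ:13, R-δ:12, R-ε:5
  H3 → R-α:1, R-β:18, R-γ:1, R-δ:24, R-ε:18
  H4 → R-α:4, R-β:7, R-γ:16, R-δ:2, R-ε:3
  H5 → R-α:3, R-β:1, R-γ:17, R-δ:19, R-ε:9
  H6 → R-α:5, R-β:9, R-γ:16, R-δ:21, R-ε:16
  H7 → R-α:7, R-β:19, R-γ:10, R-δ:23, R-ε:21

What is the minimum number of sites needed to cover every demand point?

3

Coverage sets (demand points within 3 of each site):
  H1: {R-α}
  H2: {}
  H3: {R-α, R-γ}
  H4: {R-δ, R-ε}
  H5: {R-α, R-β}
  H6: {}
  H7: {}
No 2 sites suffice: every size-2 union leaves at least one demand point uncovered.
But {H3, H4, H5} covers everything, so the minimum is 3.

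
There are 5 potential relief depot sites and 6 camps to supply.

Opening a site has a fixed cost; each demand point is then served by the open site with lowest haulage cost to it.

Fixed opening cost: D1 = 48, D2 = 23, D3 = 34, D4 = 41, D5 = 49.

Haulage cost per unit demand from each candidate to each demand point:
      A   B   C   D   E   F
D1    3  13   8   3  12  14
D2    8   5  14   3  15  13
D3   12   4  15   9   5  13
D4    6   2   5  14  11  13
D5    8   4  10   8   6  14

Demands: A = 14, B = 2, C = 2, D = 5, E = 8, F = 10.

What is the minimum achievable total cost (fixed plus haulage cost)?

Open {D1, D3}: assign each demand point to its cheapest open site.
  A→D1 14×3=42, B→D3 2×4=8, C→D1 2×8=16, D→D1 5×3=15, E→D3 8×5=40, F→D3 10×13=130
  haulage cost 251, fixed 82 → total 333.
Compare {D1, D2, D3}: haulage cost 251 + fixed 105 = 356.
Compare {D1, D3, D4}: haulage cost 241 + fixed 123 = 364.
Compare {D1, D5}: haulage cost 269 + fixed 97 = 366.
All other subsets cost ≥ 356. Minimum total cost: 333.

333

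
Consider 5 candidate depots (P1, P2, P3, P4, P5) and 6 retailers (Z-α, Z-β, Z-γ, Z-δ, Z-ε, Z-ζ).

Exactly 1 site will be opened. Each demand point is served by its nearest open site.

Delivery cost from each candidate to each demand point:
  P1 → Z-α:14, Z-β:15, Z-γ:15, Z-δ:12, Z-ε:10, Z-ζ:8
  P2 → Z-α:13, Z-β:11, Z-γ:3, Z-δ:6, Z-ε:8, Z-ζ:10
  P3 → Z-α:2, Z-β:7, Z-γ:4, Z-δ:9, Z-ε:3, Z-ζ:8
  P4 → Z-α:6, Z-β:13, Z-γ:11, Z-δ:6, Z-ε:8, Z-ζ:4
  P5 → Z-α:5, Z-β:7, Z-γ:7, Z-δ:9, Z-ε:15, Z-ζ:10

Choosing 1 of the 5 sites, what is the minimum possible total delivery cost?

Open {P3}.
  Z-α→P3 2, Z-β→P3 7, Z-γ→P3 4, Z-δ→P3 9, Z-ε→P3 3, Z-ζ→P3 8  ⇒ total 33.
Compare {P4}: total 48.
Compare {P2}: total 51.
No size-1 selection does better; minimum is 33.

33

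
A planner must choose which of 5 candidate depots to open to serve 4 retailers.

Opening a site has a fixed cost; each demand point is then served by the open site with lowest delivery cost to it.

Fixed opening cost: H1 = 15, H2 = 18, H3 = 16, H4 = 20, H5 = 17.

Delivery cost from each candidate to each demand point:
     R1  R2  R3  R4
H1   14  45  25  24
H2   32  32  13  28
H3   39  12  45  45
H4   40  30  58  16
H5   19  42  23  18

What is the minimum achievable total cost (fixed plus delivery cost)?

Open {H3, H5}: assign each demand point to its cheapest open site.
  R1→H5 19, R2→H3 12, R3→H5 23, R4→H5 18
  delivery cost 72, fixed 33 → total 105.
Compare {H1, H3}: delivery cost 75 + fixed 31 = 106.
Compare {H1, H2, H3}: delivery cost 63 + fixed 49 = 112.
Compare {H2, H3, H5}: delivery cost 62 + fixed 51 = 113.
All other subsets cost ≥ 106. Minimum total cost: 105.

105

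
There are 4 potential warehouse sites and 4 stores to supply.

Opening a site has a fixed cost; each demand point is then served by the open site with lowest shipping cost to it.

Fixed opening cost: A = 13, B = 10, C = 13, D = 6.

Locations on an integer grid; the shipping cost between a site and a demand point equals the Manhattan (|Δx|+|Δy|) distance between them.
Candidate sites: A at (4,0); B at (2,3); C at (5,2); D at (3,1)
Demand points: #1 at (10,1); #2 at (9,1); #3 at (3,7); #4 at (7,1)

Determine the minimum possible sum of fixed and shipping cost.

Open {D}: assign each demand point to its cheapest open site.
  #1→D 7, #2→D 6, #3→D 6, #4→D 4
  shipping cost 23, fixed 6 → total 29.
Compare {C}: shipping cost 21 + fixed 13 = 34.
Compare {A}: shipping cost 25 + fixed 13 = 38.
Compare {B, D}: shipping cost 22 + fixed 16 = 38.
All other subsets cost ≥ 34. Minimum total cost: 29.

29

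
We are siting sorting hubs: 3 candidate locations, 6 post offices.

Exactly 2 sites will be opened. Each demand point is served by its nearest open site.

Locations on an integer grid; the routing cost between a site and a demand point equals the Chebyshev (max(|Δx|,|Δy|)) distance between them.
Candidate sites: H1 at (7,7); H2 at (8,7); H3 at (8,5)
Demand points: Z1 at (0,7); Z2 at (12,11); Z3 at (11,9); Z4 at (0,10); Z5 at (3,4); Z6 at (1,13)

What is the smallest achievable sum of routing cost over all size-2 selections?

Open {H1, H2}.
  Z1→H1 7, Z2→H2 4, Z3→H2 3, Z4→H1 7, Z5→H1 4, Z6→H1 6  ⇒ total 31.
Compare {H1, H3}: total 33.
Compare {H2, H3}: total 35.

31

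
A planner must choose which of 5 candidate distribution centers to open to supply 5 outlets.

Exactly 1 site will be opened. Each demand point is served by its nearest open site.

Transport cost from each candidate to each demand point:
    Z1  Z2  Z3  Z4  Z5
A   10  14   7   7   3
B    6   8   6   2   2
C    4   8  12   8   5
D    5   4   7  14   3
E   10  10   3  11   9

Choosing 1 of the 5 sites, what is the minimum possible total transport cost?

24

Open {B}.
  Z1→B 6, Z2→B 8, Z3→B 6, Z4→B 2, Z5→B 2  ⇒ total 24.
Compare {D}: total 33.
Compare {C}: total 37.
No size-1 selection does better; minimum is 24.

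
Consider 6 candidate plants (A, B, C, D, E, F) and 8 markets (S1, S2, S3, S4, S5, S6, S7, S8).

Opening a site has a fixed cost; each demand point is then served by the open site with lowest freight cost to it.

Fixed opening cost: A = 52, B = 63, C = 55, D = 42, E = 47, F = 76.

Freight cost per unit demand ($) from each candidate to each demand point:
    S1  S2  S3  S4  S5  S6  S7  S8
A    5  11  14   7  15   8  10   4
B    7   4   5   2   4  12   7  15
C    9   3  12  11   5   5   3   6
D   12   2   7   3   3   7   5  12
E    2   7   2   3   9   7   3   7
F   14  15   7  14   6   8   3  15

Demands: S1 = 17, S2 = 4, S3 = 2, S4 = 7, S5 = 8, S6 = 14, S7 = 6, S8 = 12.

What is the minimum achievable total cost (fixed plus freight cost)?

Open {C, E}: assign each demand point to its cheapest open site.
  S1→E 17×2=34, S2→C 4×3=12, S3→E 2×2=4, S4→E 7×3=21, S5→C 8×5=40, S6→C 14×5=70, S7→C 6×3=18, S8→C 12×6=72
  freight cost 271, fixed 102 → total 373.
Compare {D, E}: freight cost 291 + fixed 89 = 380.
Compare {C, D, E}: freight cost 251 + fixed 144 = 395.
Compare {A, D, E}: freight cost 255 + fixed 141 = 396.
All other subsets cost ≥ 380. Minimum total cost: 373.

373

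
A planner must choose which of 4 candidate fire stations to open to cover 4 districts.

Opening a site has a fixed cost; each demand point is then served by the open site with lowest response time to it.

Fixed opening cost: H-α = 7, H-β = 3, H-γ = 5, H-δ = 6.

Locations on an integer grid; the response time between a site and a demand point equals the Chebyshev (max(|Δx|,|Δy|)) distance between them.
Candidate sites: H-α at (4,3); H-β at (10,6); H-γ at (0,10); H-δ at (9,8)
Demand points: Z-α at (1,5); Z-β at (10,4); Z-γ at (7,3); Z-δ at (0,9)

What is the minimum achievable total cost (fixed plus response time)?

Open {H-β, H-γ}: assign each demand point to its cheapest open site.
  Z-α→H-γ 5, Z-β→H-β 2, Z-γ→H-β 3, Z-δ→H-γ 1
  response time 11, fixed 8 → total 19.
Compare {H-α, H-β}: response time 14 + fixed 10 = 24.
Compare {H-α, H-β, H-γ}: response time 9 + fixed 15 = 24.
Compare {H-α}: response time 18 + fixed 7 = 25.
All other subsets cost ≥ 24. Minimum total cost: 19.

19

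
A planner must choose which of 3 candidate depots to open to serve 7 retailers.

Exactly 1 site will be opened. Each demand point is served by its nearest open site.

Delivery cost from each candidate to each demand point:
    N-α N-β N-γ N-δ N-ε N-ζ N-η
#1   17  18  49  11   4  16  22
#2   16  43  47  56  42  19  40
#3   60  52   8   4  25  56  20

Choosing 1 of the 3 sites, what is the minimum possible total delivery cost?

Open {#1}.
  N-α→#1 17, N-β→#1 18, N-γ→#1 49, N-δ→#1 11, N-ε→#1 4, N-ζ→#1 16, N-η→#1 22  ⇒ total 137.
Compare {#3}: total 225.
Compare {#2}: total 263.

137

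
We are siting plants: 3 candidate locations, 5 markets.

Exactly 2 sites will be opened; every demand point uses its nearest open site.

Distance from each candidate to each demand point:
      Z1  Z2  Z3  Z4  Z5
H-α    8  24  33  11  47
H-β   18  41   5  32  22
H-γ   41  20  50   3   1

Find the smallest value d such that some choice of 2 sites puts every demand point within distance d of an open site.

20

Open {H-β, H-γ}.
  Farthest demand point is Z2 at distance 20 (to H-γ); all others are ≤ 20.
With {H-α, H-β} the worst case is 24.
With {H-α, H-γ} the worst case is 33.
No size-2 selection achieves below 20.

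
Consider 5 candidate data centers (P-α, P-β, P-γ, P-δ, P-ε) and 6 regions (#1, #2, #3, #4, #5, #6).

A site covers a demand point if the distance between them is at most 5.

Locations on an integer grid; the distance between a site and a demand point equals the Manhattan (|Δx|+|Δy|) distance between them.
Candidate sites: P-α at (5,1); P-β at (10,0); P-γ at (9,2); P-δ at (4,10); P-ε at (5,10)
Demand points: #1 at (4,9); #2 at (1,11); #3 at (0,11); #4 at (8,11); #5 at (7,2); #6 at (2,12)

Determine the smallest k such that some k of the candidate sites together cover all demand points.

2

Coverage sets (demand points within 5 of each site):
  P-α: {#5}
  P-β: {#5}
  P-γ: {#5}
  P-δ: {#1, #2, #3, #4, #6}
  P-ε: {#1, #2, #4, #6}
No single site covers all 6 demand points.
But {P-α, P-δ} covers everything, so the minimum is 2.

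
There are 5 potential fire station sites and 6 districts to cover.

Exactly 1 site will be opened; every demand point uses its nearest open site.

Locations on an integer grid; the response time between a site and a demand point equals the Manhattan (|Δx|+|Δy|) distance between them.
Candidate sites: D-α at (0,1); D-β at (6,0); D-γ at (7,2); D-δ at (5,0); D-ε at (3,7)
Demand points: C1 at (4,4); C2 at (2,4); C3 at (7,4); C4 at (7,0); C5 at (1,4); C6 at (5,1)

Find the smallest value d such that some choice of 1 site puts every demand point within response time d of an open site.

Open {D-γ}.
  Farthest demand point is C5 at response time 8 (to D-γ); all others are ≤ 8.
With {D-δ} the worst case is 8.
With {D-β} the worst case is 9.
No size-1 selection achieves below 8.

8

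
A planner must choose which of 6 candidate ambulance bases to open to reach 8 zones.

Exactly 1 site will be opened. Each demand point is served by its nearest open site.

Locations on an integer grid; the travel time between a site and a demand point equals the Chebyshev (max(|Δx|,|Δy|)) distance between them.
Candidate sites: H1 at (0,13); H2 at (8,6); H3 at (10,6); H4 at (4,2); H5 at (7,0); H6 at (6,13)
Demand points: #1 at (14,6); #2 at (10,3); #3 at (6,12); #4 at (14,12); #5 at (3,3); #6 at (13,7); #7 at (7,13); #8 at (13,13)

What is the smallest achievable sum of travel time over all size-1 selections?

Open {H3}.
  #1→H3 4, #2→H3 3, #3→H3 6, #4→H3 6, #5→H3 7, #6→H3 3, #7→H3 7, #8→H3 7  ⇒ total 43.
Compare {H2}: total 45.
Compare {H6}: total 52.
No size-1 selection does better; minimum is 43.

43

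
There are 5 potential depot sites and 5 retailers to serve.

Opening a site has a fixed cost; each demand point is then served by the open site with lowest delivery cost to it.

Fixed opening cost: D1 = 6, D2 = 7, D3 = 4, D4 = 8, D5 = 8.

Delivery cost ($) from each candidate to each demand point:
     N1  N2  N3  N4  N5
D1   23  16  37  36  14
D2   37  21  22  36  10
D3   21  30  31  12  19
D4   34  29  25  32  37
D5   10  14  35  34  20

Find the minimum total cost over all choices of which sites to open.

87

Open {D2, D3, D5}: assign each demand point to its cheapest open site.
  N1→D5 10, N2→D5 14, N3→D2 22, N4→D3 12, N5→D2 10
  delivery cost 68, fixed 19 → total 87.
Compare {D1, D2, D3, D5}: delivery cost 68 + fixed 25 = 93.
Compare {D2, D3, D4, D5}: delivery cost 68 + fixed 27 = 95.
Compare {D2, D3}: delivery cost 86 + fixed 11 = 97.
All other subsets cost ≥ 93. Minimum total cost: 87.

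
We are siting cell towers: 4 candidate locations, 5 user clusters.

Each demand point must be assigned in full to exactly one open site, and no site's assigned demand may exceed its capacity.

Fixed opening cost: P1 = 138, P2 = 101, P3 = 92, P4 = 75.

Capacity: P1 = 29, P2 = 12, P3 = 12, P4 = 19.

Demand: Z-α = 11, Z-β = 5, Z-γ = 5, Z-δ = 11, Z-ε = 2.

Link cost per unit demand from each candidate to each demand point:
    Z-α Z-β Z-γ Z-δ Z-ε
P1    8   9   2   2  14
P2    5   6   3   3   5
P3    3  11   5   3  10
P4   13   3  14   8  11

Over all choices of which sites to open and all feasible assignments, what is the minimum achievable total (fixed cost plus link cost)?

Open {P1, P3}; cheapest assignment that respects the capacities:
  P1 (cap 29, load 23): Z-β, Z-γ, Z-δ, Z-ε — cost 5×9 + 5×2 + 11×2 + 2×14 = 105
  P3 (cap 12, load 11): Z-α — cost 11×3 = 33
  Shipping 138, fixed 230 → total 368.
  Any other capacity-feasible assignment to {P1, P3} ships for at least 138.
Compare {P1, P4}: its best feasible assignment gives total 370.
Compare {P1, P2}: its best feasible assignment gives total 399.
Every other set of open sites that can feasibly serve all demand totals ≥ 370 even under its best assignment. Minimum: 368.

368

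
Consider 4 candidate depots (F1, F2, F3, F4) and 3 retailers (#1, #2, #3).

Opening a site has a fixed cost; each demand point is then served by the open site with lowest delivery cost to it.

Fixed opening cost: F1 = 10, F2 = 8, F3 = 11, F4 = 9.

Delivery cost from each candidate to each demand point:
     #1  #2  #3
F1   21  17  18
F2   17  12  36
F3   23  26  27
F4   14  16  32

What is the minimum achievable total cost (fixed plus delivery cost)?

65

Open {F1, F2}: assign each demand point to its cheapest open site.
  #1→F2 17, #2→F2 12, #3→F1 18
  delivery cost 47, fixed 18 → total 65.
Compare {F1}: delivery cost 56 + fixed 10 = 66.
Compare {F1, F4}: delivery cost 48 + fixed 19 = 67.
Compare {F4}: delivery cost 62 + fixed 9 = 71.
All other subsets cost ≥ 66. Minimum total cost: 65.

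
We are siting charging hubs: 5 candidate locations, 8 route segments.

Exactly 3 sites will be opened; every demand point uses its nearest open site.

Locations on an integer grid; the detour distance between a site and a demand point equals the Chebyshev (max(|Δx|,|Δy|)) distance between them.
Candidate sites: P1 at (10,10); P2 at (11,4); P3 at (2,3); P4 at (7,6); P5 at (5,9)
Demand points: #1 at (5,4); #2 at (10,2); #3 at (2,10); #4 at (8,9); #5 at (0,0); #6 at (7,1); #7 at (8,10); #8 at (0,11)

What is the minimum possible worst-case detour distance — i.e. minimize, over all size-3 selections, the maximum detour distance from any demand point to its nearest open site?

Open {P2, P3, P5}.
  Farthest demand point is #8 at detour distance 5 (to P5); all others are ≤ 5.
With {P3, P4, P5} the worst case is 5.
With {P1, P2, P4} the worst case is 7.
No size-3 selection achieves below 5.

5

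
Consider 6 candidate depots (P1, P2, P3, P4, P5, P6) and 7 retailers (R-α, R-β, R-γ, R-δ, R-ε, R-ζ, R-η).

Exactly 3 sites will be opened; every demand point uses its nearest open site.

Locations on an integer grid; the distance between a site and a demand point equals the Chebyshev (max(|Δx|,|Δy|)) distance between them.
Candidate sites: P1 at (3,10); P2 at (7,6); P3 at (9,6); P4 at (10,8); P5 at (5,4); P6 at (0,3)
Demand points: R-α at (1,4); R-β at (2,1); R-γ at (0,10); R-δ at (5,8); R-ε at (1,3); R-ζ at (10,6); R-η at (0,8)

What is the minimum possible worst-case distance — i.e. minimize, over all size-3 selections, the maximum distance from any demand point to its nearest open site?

Open {P1, P2, P6}.
  Farthest demand point is R-γ at distance 3 (to P1); all others are ≤ 3.
With {P1, P3, P6} the worst case is 3.
With {P1, P4, P6} the worst case is 3.
No size-3 selection achieves below 3.

3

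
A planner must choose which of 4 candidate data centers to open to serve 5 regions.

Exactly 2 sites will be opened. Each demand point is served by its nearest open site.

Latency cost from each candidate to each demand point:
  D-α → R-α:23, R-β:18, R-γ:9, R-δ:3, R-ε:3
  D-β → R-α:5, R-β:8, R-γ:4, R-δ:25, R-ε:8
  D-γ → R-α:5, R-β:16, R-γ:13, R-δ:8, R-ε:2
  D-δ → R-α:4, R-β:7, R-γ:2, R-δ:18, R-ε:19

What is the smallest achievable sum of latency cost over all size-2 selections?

19

Open {D-α, D-δ}.
  R-α→D-δ 4, R-β→D-δ 7, R-γ→D-δ 2, R-δ→D-α 3, R-ε→D-α 3  ⇒ total 19.
Compare {D-α, D-β}: total 23.
Compare {D-γ, D-δ}: total 23.
No size-2 selection does better; minimum is 19.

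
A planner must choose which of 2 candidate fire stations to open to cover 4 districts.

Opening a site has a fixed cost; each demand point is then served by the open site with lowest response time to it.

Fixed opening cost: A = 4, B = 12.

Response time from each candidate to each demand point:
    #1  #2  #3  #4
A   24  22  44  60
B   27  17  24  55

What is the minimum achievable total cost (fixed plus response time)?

Open {B}: assign each demand point to its cheapest open site.
  #1→B 27, #2→B 17, #3→B 24, #4→B 55
  response time 123, fixed 12 → total 135.
Compare {A, B}: response time 120 + fixed 16 = 136.
Compare {A}: response time 150 + fixed 4 = 154.

135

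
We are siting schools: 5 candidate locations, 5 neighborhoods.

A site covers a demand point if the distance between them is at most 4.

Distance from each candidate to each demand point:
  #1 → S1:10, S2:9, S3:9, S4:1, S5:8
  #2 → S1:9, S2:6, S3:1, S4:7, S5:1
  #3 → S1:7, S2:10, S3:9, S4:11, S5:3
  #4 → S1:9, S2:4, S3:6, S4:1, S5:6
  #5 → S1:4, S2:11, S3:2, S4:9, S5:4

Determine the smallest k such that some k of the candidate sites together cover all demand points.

2

Coverage sets (demand points within 4 of each site):
  #1: {S4}
  #2: {S3, S5}
  #3: {S5}
  #4: {S2, S4}
  #5: {S1, S3, S5}
No single site covers all 5 demand points.
But {#4, #5} covers everything, so the minimum is 2.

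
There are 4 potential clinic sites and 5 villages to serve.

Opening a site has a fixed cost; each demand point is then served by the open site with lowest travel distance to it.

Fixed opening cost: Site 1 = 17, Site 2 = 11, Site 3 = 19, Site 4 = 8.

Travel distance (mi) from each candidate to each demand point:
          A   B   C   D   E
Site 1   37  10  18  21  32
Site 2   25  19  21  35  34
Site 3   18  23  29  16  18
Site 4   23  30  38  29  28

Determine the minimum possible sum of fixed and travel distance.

116

Open {Site 1, Site 3}: assign each demand point to its cheapest open site.
  A→Site 3 18, B→Site 1 10, C→Site 1 18, D→Site 3 16, E→Site 3 18
  travel distance 80, fixed 36 → total 116.
Compare {Site 2, Site 3}: travel distance 92 + fixed 30 = 122.
Compare {Site 3}: travel distance 104 + fixed 19 = 123.
Compare {Site 1, Site 3, Site 4}: travel distance 80 + fixed 44 = 124.
All other subsets cost ≥ 122. Minimum total cost: 116.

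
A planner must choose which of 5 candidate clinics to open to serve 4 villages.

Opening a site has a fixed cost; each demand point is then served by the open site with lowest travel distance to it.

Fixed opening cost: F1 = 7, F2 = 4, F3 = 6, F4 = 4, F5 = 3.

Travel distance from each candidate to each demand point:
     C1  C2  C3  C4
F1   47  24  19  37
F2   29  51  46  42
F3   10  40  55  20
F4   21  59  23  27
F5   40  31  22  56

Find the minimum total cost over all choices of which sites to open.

86

Open {F1, F3}: assign each demand point to its cheapest open site.
  C1→F3 10, C2→F1 24, C3→F1 19, C4→F3 20
  travel distance 73, fixed 13 → total 86.
Compare {F1, F3, F5}: travel distance 73 + fixed 16 = 89.
Compare {F1, F2, F3}: travel distance 73 + fixed 17 = 90.
Compare {F1, F3, F4}: travel distance 73 + fixed 17 = 90.
All other subsets cost ≥ 89. Minimum total cost: 86.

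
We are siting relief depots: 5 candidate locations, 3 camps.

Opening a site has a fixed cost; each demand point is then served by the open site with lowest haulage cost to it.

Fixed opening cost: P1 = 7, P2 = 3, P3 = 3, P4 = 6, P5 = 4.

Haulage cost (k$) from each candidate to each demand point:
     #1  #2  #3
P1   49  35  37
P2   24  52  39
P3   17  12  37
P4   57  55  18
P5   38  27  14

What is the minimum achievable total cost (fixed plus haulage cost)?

50

Open {P3, P5}: assign each demand point to its cheapest open site.
  #1→P3 17, #2→P3 12, #3→P5 14
  haulage cost 43, fixed 7 → total 50.
Compare {P2, P3, P5}: haulage cost 43 + fixed 10 = 53.
Compare {P3, P4}: haulage cost 47 + fixed 9 = 56.
Compare {P3, P4, P5}: haulage cost 43 + fixed 13 = 56.
All other subsets cost ≥ 53. Minimum total cost: 50.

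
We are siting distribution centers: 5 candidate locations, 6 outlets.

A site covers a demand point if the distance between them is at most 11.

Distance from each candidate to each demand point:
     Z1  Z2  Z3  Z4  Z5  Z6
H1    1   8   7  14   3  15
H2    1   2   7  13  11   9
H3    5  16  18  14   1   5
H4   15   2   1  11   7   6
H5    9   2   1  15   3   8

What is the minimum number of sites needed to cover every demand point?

2

Coverage sets (demand points within 11 of each site):
  H1: {Z1, Z2, Z3, Z5}
  H2: {Z1, Z2, Z3, Z5, Z6}
  H3: {Z1, Z5, Z6}
  H4: {Z2, Z3, Z4, Z5, Z6}
  H5: {Z1, Z2, Z3, Z5, Z6}
No single site covers all 6 demand points.
But {H1, H4} covers everything, so the minimum is 2.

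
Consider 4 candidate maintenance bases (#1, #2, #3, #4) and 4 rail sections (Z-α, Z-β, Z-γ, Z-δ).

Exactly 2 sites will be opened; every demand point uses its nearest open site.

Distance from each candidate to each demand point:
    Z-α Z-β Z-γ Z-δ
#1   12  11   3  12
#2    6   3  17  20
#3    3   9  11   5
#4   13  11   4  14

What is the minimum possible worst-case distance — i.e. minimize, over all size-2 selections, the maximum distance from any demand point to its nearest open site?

9

Open {#1, #3}.
  Farthest demand point is Z-β at distance 9 (to #3); all others are ≤ 9.
With {#3, #4} the worst case is 9.
With {#2, #3} the worst case is 11.
No size-2 selection achieves below 9.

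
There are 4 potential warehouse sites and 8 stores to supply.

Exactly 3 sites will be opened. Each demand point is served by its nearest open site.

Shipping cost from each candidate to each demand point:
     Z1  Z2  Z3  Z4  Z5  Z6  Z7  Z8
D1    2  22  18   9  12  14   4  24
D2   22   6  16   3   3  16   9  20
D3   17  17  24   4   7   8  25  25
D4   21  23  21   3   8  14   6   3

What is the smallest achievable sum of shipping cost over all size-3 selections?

Open {D1, D2, D4}.
  Z1→D1 2, Z2→D2 6, Z3→D2 16, Z4→D2 3, Z5→D2 3, Z6→D1 14, Z7→D1 4, Z8→D4 3  ⇒ total 51.
Compare {D1, D2, D3}: total 62.
Compare {D1, D3, D4}: total 62.
No size-3 selection does better; minimum is 51.

51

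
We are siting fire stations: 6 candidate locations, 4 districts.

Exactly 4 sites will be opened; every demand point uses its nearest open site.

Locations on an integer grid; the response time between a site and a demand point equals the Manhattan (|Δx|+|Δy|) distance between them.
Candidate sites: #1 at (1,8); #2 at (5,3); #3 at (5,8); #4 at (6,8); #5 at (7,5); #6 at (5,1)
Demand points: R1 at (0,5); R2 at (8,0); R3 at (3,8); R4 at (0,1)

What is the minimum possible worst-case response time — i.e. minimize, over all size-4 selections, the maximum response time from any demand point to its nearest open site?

Open {#1, #2, #3, #6}.
  Farthest demand point is R4 at response time 5 (to #6); all others are ≤ 5.
With {#1, #2, #4, #6} the worst case is 5.
With {#1, #2, #5, #6} the worst case is 5.
No size-4 selection achieves below 5.

5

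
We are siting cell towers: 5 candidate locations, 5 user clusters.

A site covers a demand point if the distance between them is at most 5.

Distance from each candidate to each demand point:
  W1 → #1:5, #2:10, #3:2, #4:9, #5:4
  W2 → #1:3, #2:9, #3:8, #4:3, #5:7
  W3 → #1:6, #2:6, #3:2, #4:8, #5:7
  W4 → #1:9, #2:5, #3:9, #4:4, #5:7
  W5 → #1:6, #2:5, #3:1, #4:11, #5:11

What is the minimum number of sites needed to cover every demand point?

2

Coverage sets (demand points within 5 of each site):
  W1: {#1, #3, #5}
  W2: {#1, #4}
  W3: {#3}
  W4: {#2, #4}
  W5: {#2, #3}
No single site covers all 5 demand points.
But {W1, W4} covers everything, so the minimum is 2.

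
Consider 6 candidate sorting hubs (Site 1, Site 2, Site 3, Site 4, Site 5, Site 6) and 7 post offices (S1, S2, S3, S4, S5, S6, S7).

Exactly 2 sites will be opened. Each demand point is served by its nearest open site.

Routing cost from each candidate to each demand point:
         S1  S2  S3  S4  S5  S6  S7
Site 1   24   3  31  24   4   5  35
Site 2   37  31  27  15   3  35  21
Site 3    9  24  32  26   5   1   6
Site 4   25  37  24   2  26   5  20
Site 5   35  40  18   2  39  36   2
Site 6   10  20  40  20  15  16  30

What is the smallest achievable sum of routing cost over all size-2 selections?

58

Open {Site 1, Site 5}.
  S1→Site 1 24, S2→Site 1 3, S3→Site 5 18, S4→Site 5 2, S5→Site 1 4, S6→Site 1 5, S7→Site 5 2  ⇒ total 58.
Compare {Site 3, Site 5}: total 61.
Compare {Site 3, Site 4}: total 71.
No size-2 selection does better; minimum is 58.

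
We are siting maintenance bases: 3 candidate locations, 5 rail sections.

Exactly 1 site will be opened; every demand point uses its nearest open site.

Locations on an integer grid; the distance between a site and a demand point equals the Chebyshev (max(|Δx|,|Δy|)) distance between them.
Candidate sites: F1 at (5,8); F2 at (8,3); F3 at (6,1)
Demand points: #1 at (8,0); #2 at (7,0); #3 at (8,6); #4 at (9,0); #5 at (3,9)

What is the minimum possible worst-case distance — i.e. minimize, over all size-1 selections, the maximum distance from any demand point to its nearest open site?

6

Open {F2}.
  Farthest demand point is #5 at distance 6 (to F2); all others are ≤ 6.
With {F1} the worst case is 8.
With {F3} the worst case is 8.
No size-1 selection achieves below 6.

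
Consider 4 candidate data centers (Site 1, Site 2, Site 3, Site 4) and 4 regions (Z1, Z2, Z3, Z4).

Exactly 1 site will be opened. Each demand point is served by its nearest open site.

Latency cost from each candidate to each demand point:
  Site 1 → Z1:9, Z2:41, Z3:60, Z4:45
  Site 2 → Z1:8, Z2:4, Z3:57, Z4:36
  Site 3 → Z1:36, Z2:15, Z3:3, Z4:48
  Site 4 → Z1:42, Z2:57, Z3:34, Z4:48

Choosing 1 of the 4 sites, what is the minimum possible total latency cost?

102

Open {Site 3}.
  Z1→Site 3 36, Z2→Site 3 15, Z3→Site 3 3, Z4→Site 3 48  ⇒ total 102.
Compare {Site 2}: total 105.
Compare {Site 1}: total 155.
No size-1 selection does better; minimum is 102.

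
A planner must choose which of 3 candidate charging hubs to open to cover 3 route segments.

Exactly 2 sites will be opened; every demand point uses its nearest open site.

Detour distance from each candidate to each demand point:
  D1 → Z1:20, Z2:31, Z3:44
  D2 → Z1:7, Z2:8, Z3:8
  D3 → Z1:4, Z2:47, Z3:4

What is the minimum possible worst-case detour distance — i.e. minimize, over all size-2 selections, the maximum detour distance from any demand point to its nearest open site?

Open {D1, D2}.
  Farthest demand point is Z2 at detour distance 8 (to D2); all others are ≤ 8.
With {D2, D3} the worst case is 8.
With {D1, D3} the worst case is 31.
No size-2 selection achieves below 8.

8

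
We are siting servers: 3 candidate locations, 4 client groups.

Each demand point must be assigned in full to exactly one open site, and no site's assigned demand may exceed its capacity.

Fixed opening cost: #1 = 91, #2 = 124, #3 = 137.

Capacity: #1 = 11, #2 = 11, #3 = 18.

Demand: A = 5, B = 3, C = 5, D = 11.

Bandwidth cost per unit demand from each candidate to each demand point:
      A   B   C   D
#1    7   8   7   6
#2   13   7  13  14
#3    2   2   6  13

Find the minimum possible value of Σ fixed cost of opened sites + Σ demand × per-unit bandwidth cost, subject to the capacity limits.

340

Open {#1, #3}; cheapest assignment that respects the capacities:
  #1 (cap 11, load 11): D — cost 11×6 = 66
  #3 (cap 18, load 13): A, B, C — cost 5×2 + 3×2 + 5×6 = 46
  Shipping 112, fixed 228 → total 340.
  Any other capacity-feasible assignment to {#1, #3} ships for at least 112.
Compare {#2, #3}: its best feasible assignment gives total 461.
Compare {#1, #2, #3}: its best feasible assignment gives total 464.
Every other set of open sites that can feasibly serve all demand totals ≥ 461 even under its best assignment. Minimum: 340.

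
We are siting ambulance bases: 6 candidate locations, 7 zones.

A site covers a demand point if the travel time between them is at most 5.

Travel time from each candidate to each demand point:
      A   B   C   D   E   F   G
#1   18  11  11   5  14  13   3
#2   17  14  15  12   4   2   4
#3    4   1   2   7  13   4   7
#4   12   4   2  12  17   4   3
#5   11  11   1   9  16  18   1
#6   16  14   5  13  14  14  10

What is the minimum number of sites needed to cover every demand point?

Coverage sets (demand points within 5 of each site):
  #1: {D, G}
  #2: {E, F, G}
  #3: {A, B, C, F}
  #4: {B, C, F, G}
  #5: {C, G}
  #6: {C}
No 2 sites suffice: every size-2 union leaves at least one demand point uncovered.
But {#1, #2, #3} covers everything, so the minimum is 3.

3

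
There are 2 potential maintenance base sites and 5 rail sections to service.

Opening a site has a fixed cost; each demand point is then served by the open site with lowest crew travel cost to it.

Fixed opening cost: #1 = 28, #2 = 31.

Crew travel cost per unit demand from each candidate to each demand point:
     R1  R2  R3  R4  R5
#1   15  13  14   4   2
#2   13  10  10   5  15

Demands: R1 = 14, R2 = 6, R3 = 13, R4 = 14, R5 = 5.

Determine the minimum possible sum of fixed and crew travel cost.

Open {#1, #2}: assign each demand point to its cheapest open site.
  R1→#2 14×13=182, R2→#2 6×10=60, R3→#2 13×10=130, R4→#1 14×4=56, R5→#1 5×2=10
  crew travel cost 438, fixed 59 → total 497.
Compare {#2}: crew travel cost 517 + fixed 31 = 548.
Compare {#1}: crew travel cost 536 + fixed 28 = 564.

497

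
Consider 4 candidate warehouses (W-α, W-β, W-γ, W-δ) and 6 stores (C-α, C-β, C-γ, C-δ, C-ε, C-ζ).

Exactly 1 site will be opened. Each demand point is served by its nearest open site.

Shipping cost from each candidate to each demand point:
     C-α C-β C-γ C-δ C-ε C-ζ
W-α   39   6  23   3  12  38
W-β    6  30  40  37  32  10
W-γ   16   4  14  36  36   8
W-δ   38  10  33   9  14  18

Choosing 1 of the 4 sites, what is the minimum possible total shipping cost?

Open {W-γ}.
  C-α→W-γ 16, C-β→W-γ 4, C-γ→W-γ 14, C-δ→W-γ 36, C-ε→W-γ 36, C-ζ→W-γ 8  ⇒ total 114.
Compare {W-α}: total 121.
Compare {W-δ}: total 122.
No size-1 selection does better; minimum is 114.

114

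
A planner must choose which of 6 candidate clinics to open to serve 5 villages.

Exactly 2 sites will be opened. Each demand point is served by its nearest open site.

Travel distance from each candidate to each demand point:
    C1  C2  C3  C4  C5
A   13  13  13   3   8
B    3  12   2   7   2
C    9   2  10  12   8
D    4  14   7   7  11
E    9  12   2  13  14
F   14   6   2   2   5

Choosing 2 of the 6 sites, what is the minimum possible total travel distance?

Open {B, F}.
  C1→B 3, C2→F 6, C3→B 2, C4→F 2, C5→B 2  ⇒ total 15.
Compare {B, C}: total 16.
Compare {D, F}: total 19.
No size-2 selection does better; minimum is 15.

15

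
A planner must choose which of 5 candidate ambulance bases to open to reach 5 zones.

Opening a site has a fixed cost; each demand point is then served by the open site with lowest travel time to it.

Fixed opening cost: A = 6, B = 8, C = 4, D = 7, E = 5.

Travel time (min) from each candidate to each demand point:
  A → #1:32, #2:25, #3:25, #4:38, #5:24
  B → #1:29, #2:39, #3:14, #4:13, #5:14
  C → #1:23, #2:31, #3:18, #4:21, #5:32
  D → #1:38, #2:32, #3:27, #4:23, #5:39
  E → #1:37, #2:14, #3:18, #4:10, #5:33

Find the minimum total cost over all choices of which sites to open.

Open {B, C, E}: assign each demand point to its cheapest open site.
  #1→C 23, #2→E 14, #3→B 14, #4→E 10, #5→B 14
  travel time 75, fixed 17 → total 92.
Compare {B, E}: travel time 81 + fixed 13 = 94.
Compare {A, B, C, E}: travel time 75 + fixed 23 = 98.
Compare {B, C, D, E}: travel time 75 + fixed 24 = 99.
All other subsets cost ≥ 94. Minimum total cost: 92.

92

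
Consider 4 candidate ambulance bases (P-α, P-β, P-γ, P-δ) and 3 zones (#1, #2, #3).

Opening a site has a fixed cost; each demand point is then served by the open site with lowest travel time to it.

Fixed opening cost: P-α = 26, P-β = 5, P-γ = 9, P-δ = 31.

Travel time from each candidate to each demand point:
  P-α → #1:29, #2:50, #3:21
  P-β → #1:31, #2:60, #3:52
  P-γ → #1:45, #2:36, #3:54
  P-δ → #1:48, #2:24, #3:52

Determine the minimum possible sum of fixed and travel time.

Open {P-α, P-γ}: assign each demand point to its cheapest open site.
  #1→P-α 29, #2→P-γ 36, #3→P-α 21
  travel time 86, fixed 35 → total 121.
Compare {P-α}: travel time 100 + fixed 26 = 126.
Compare {P-α, P-β, P-γ}: travel time 86 + fixed 40 = 126.
Compare {P-α, P-β}: travel time 100 + fixed 31 = 131.
All other subsets cost ≥ 126. Minimum total cost: 121.

121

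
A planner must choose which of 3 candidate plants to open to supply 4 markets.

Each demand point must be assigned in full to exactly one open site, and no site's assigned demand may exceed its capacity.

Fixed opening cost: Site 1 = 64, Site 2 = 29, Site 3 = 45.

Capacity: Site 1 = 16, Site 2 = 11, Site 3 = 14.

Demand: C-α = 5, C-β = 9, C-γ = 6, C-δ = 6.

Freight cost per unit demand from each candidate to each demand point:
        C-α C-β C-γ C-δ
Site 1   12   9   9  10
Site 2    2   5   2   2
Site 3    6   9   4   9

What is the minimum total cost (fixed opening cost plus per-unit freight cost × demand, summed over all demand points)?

Open {Site 1, Site 2}; cheapest assignment that respects the capacities:
  Site 1 (cap 16, load 15): C-β, C-γ — cost 9×9 + 6×9 = 135
  Site 2 (cap 11, load 11): C-α, C-δ — cost 5×2 + 6×2 = 22
  Shipping 157, fixed 93 → total 250.
  Any other capacity-feasible assignment to {Site 1, Site 2} ships for at least 157.
Compare {Site 1, Site 2, Site 3}: its best feasible assignment gives total 265.
Compare {Site 1, Site 3}: its best feasible assignment gives total 304.
Every other set of open sites that can feasibly serve all demand totals ≥ 265 even under its best assignment. Minimum: 250.

250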